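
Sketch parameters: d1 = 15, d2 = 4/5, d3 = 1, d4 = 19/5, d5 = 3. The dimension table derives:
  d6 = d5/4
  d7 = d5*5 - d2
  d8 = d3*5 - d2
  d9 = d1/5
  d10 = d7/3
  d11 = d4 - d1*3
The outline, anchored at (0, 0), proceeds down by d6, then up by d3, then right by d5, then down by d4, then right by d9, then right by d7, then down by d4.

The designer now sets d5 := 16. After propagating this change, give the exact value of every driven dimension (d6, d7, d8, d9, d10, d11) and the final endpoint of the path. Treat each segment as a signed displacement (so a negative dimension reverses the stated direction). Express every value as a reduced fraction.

d6 = 4
d7 = 396/5
d8 = 21/5
d9 = 3
d10 = 132/5
d11 = -206/5
endpoint = (491/5, -53/5)

Apply edit: d5 := 16
  d6 = d5/4 = 4
  d7 = d5*5 - d2 = 396/5
  d8 = d3*5 - d2 = 21/5
  d9 = d1/5 = 3
  d10 = d7/3 = 132/5
  d11 = d4 - d1*3 = -206/5
Walk from origin (0, 0):
  seg 1: down by d6 = 4 → (0, -4)
  seg 2: up by d3 = 1 → (0, -3)
  seg 3: right by d5 = 16 → (16, -3)
  seg 4: down by d4 = 19/5 → (16, -34/5)
  seg 5: right by d9 = 3 → (19, -34/5)
  seg 6: right by d7 = 396/5 → (491/5, -34/5)
  seg 7: down by d4 = 19/5 → (491/5, -53/5)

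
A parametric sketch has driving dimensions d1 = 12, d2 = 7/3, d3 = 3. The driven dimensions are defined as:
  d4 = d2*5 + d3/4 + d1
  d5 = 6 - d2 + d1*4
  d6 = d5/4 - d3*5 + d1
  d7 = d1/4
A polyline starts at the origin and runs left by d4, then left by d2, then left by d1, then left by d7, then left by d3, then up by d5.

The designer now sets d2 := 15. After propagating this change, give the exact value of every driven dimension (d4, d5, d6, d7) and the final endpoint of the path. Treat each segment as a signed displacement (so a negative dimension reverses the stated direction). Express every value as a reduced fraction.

d4 = 351/4
d5 = 39
d6 = 27/4
d7 = 3
endpoint = (-483/4, 39)

Apply edit: d2 := 15
  d4 = d2*5 + d3/4 + d1 = 351/4
  d5 = 6 - d2 + d1*4 = 39
  d6 = d5/4 - d3*5 + d1 = 27/4
  d7 = d1/4 = 3
Walk from origin (0, 0):
  seg 1: left by d4 = 351/4 → (-351/4, 0)
  seg 2: left by d2 = 15 → (-411/4, 0)
  seg 3: left by d1 = 12 → (-459/4, 0)
  seg 4: left by d7 = 3 → (-471/4, 0)
  seg 5: left by d3 = 3 → (-483/4, 0)
  seg 6: up by d5 = 39 → (-483/4, 39)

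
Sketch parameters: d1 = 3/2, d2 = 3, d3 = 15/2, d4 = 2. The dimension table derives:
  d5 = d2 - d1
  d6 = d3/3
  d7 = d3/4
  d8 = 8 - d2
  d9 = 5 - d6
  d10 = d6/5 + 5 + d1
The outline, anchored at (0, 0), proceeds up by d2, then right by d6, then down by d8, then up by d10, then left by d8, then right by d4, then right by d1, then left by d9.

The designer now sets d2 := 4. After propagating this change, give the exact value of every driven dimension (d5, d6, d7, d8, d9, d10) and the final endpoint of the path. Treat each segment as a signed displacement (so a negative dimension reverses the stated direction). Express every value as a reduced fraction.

d5 = 5/2
d6 = 5/2
d7 = 15/8
d8 = 4
d9 = 5/2
d10 = 7
endpoint = (-1/2, 7)

Apply edit: d2 := 4
  d5 = d2 - d1 = 5/2
  d6 = d3/3 = 5/2
  d7 = d3/4 = 15/8
  d8 = 8 - d2 = 4
  d9 = 5 - d6 = 5/2
  d10 = d6/5 + 5 + d1 = 7
Walk from origin (0, 0):
  seg 1: up by d2 = 4 → (0, 4)
  seg 2: right by d6 = 5/2 → (5/2, 4)
  seg 3: down by d8 = 4 → (5/2, 0)
  seg 4: up by d10 = 7 → (5/2, 7)
  seg 5: left by d8 = 4 → (-3/2, 7)
  seg 6: right by d4 = 2 → (1/2, 7)
  seg 7: right by d1 = 3/2 → (2, 7)
  seg 8: left by d9 = 5/2 → (-1/2, 7)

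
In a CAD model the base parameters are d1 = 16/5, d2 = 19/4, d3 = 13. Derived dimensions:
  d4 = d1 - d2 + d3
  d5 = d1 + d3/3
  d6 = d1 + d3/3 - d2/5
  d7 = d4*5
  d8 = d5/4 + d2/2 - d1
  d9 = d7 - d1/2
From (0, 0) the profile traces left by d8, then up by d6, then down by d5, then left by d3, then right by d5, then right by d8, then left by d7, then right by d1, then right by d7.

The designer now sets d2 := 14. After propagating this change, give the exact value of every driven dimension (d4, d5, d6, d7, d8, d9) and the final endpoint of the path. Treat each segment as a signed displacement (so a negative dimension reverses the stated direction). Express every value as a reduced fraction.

d4 = 11/5
d5 = 113/15
d6 = 71/15
d7 = 11
d8 = 341/60
d9 = 47/5
endpoint = (-34/15, -14/5)

Apply edit: d2 := 14
  d4 = d1 - d2 + d3 = 11/5
  d5 = d1 + d3/3 = 113/15
  d6 = d1 + d3/3 - d2/5 = 71/15
  d7 = d4*5 = 11
  d8 = d5/4 + d2/2 - d1 = 341/60
  d9 = d7 - d1/2 = 47/5
Walk from origin (0, 0):
  seg 1: left by d8 = 341/60 → (-341/60, 0)
  seg 2: up by d6 = 71/15 → (-341/60, 71/15)
  seg 3: down by d5 = 113/15 → (-341/60, -14/5)
  seg 4: left by d3 = 13 → (-1121/60, -14/5)
  seg 5: right by d5 = 113/15 → (-223/20, -14/5)
  seg 6: right by d8 = 341/60 → (-82/15, -14/5)
  seg 7: left by d7 = 11 → (-247/15, -14/5)
  seg 8: right by d1 = 16/5 → (-199/15, -14/5)
  seg 9: right by d7 = 11 → (-34/15, -14/5)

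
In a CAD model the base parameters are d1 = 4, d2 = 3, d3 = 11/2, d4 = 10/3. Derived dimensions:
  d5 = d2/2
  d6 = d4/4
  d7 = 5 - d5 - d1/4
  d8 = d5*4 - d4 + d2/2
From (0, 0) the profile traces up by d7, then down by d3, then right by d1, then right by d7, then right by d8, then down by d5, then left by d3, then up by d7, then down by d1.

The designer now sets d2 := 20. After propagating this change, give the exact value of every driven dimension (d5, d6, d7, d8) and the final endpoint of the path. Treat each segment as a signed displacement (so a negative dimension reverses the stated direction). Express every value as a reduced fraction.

d5 = 10
d6 = 5/6
d7 = -6
d8 = 140/3
endpoint = (235/6, -63/2)

Apply edit: d2 := 20
  d5 = d2/2 = 10
  d6 = d4/4 = 5/6
  d7 = 5 - d5 - d1/4 = -6
  d8 = d5*4 - d4 + d2/2 = 140/3
Walk from origin (0, 0):
  seg 1: up by d7 = -6 → (0, -6)
  seg 2: down by d3 = 11/2 → (0, -23/2)
  seg 3: right by d1 = 4 → (4, -23/2)
  seg 4: right by d7 = -6 → (-2, -23/2)
  seg 5: right by d8 = 140/3 → (134/3, -23/2)
  seg 6: down by d5 = 10 → (134/3, -43/2)
  seg 7: left by d3 = 11/2 → (235/6, -43/2)
  seg 8: up by d7 = -6 → (235/6, -55/2)
  seg 9: down by d1 = 4 → (235/6, -63/2)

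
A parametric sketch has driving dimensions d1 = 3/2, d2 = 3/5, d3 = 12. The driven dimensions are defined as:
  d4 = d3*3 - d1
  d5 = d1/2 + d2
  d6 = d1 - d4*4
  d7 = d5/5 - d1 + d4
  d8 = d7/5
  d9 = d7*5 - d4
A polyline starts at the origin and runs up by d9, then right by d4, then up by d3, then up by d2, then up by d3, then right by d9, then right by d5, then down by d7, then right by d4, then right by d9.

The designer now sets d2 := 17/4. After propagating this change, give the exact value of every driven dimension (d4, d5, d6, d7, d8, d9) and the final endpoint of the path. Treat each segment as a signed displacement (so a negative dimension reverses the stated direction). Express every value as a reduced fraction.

Apply edit: d2 := 17/4
  d4 = d3*3 - d1 = 69/2
  d5 = d1/2 + d2 = 5
  d6 = d1 - d4*4 = -273/2
  d7 = d5/5 - d1 + d4 = 34
  d8 = d7/5 = 34/5
  d9 = d7*5 - d4 = 271/2
Walk from origin (0, 0):
  seg 1: up by d9 = 271/2 → (0, 271/2)
  seg 2: right by d4 = 69/2 → (69/2, 271/2)
  seg 3: up by d3 = 12 → (69/2, 295/2)
  seg 4: up by d2 = 17/4 → (69/2, 607/4)
  seg 5: up by d3 = 12 → (69/2, 655/4)
  seg 6: right by d9 = 271/2 → (170, 655/4)
  seg 7: right by d5 = 5 → (175, 655/4)
  seg 8: down by d7 = 34 → (175, 519/4)
  seg 9: right by d4 = 69/2 → (419/2, 519/4)
  seg 10: right by d9 = 271/2 → (345, 519/4)

d4 = 69/2
d5 = 5
d6 = -273/2
d7 = 34
d8 = 34/5
d9 = 271/2
endpoint = (345, 519/4)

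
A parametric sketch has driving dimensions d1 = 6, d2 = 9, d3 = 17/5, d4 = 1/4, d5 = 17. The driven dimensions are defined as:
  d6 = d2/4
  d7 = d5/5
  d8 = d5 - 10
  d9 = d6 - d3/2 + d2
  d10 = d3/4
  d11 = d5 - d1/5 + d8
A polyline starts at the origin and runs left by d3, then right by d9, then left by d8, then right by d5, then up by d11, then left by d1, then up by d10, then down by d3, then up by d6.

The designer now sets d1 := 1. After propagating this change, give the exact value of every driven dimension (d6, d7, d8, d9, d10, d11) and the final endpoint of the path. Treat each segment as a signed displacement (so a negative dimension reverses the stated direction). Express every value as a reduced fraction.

Apply edit: d1 := 1
  d6 = d2/4 = 9/4
  d7 = d5/5 = 17/5
  d8 = d5 - 10 = 7
  d9 = d6 - d3/2 + d2 = 191/20
  d10 = d3/4 = 17/20
  d11 = d5 - d1/5 + d8 = 119/5
Walk from origin (0, 0):
  seg 1: left by d3 = 17/5 → (-17/5, 0)
  seg 2: right by d9 = 191/20 → (123/20, 0)
  seg 3: left by d8 = 7 → (-17/20, 0)
  seg 4: right by d5 = 17 → (323/20, 0)
  seg 5: up by d11 = 119/5 → (323/20, 119/5)
  seg 6: left by d1 = 1 → (303/20, 119/5)
  seg 7: up by d10 = 17/20 → (303/20, 493/20)
  seg 8: down by d3 = 17/5 → (303/20, 85/4)
  seg 9: up by d6 = 9/4 → (303/20, 47/2)

d6 = 9/4
d7 = 17/5
d8 = 7
d9 = 191/20
d10 = 17/20
d11 = 119/5
endpoint = (303/20, 47/2)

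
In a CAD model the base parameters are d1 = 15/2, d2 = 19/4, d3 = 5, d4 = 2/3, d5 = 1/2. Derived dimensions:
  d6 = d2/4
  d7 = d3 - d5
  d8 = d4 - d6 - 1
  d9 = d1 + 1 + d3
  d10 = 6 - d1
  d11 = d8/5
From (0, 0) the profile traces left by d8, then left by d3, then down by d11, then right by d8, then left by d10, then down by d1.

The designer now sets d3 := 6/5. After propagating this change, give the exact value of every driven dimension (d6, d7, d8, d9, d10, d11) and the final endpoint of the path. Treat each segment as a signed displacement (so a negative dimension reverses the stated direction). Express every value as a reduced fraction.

d6 = 19/16
d7 = 7/10
d8 = -73/48
d9 = 97/10
d10 = -3/2
d11 = -73/240
endpoint = (3/10, -1727/240)

Apply edit: d3 := 6/5
  d6 = d2/4 = 19/16
  d7 = d3 - d5 = 7/10
  d8 = d4 - d6 - 1 = -73/48
  d9 = d1 + 1 + d3 = 97/10
  d10 = 6 - d1 = -3/2
  d11 = d8/5 = -73/240
Walk from origin (0, 0):
  seg 1: left by d8 = -73/48 → (73/48, 0)
  seg 2: left by d3 = 6/5 → (77/240, 0)
  seg 3: down by d11 = -73/240 → (77/240, 73/240)
  seg 4: right by d8 = -73/48 → (-6/5, 73/240)
  seg 5: left by d10 = -3/2 → (3/10, 73/240)
  seg 6: down by d1 = 15/2 → (3/10, -1727/240)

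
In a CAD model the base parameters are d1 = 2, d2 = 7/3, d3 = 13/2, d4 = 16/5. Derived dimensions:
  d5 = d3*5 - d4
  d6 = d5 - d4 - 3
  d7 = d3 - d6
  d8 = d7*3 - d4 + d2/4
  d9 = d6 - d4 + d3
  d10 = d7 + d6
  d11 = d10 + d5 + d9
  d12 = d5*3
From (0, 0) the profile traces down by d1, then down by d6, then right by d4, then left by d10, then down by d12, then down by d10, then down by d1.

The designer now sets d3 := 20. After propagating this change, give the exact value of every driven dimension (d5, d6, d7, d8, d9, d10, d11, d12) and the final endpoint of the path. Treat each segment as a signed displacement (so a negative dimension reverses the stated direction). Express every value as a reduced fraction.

Apply edit: d3 := 20
  d5 = d3*5 - d4 = 484/5
  d6 = d5 - d4 - 3 = 453/5
  d7 = d3 - d6 = -353/5
  d8 = d7*3 - d4 + d2/4 = -2573/12
  d9 = d6 - d4 + d3 = 537/5
  d10 = d7 + d6 = 20
  d11 = d10 + d5 + d9 = 1121/5
  d12 = d5*3 = 1452/5
Walk from origin (0, 0):
  seg 1: down by d1 = 2 → (0, -2)
  seg 2: down by d6 = 453/5 → (0, -463/5)
  seg 3: right by d4 = 16/5 → (16/5, -463/5)
  seg 4: left by d10 = 20 → (-84/5, -463/5)
  seg 5: down by d12 = 1452/5 → (-84/5, -383)
  seg 6: down by d10 = 20 → (-84/5, -403)
  seg 7: down by d1 = 2 → (-84/5, -405)

d5 = 484/5
d6 = 453/5
d7 = -353/5
d8 = -2573/12
d9 = 537/5
d10 = 20
d11 = 1121/5
d12 = 1452/5
endpoint = (-84/5, -405)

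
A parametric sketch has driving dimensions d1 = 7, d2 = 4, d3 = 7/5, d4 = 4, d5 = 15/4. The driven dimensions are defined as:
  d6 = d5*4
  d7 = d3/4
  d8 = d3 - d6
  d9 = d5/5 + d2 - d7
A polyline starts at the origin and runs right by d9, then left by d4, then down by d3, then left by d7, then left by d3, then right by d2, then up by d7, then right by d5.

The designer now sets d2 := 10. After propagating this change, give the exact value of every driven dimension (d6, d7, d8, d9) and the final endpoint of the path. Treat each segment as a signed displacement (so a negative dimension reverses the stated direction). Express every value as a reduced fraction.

d6 = 15
d7 = 7/20
d8 = -68/5
d9 = 52/5
endpoint = (92/5, -21/20)

Apply edit: d2 := 10
  d6 = d5*4 = 15
  d7 = d3/4 = 7/20
  d8 = d3 - d6 = -68/5
  d9 = d5/5 + d2 - d7 = 52/5
Walk from origin (0, 0):
  seg 1: right by d9 = 52/5 → (52/5, 0)
  seg 2: left by d4 = 4 → (32/5, 0)
  seg 3: down by d3 = 7/5 → (32/5, -7/5)
  seg 4: left by d7 = 7/20 → (121/20, -7/5)
  seg 5: left by d3 = 7/5 → (93/20, -7/5)
  seg 6: right by d2 = 10 → (293/20, -7/5)
  seg 7: up by d7 = 7/20 → (293/20, -21/20)
  seg 8: right by d5 = 15/4 → (92/5, -21/20)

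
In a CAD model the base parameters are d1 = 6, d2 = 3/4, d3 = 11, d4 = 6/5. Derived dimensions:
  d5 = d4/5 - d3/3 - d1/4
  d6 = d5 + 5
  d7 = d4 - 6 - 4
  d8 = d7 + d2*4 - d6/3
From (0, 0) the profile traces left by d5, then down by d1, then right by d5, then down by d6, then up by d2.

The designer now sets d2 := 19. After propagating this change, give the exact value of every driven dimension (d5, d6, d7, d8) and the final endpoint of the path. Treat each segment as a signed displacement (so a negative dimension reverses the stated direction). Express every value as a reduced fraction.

Apply edit: d2 := 19
  d5 = d4/5 - d3/3 - d1/4 = -739/150
  d6 = d5 + 5 = 11/150
  d7 = d4 - 6 - 4 = -44/5
  d8 = d7 + d2*4 - d6/3 = 30229/450
Walk from origin (0, 0):
  seg 1: left by d5 = -739/150 → (739/150, 0)
  seg 2: down by d1 = 6 → (739/150, -6)
  seg 3: right by d5 = -739/150 → (0, -6)
  seg 4: down by d6 = 11/150 → (0, -911/150)
  seg 5: up by d2 = 19 → (0, 1939/150)

d5 = -739/150
d6 = 11/150
d7 = -44/5
d8 = 30229/450
endpoint = (0, 1939/150)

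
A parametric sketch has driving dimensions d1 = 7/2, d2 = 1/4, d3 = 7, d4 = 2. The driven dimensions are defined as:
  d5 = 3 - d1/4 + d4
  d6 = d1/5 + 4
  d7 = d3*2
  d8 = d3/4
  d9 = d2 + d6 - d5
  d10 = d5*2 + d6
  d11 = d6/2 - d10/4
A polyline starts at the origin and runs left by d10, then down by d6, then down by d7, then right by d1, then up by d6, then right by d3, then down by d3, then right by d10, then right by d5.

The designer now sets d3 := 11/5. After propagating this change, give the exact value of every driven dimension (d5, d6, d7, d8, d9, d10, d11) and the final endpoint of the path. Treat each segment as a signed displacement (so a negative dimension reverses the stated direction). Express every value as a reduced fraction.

d5 = 33/8
d6 = 47/10
d7 = 22/5
d8 = 11/20
d9 = 33/40
d10 = 259/20
d11 = -71/80
endpoint = (393/40, -33/5)

Apply edit: d3 := 11/5
  d5 = 3 - d1/4 + d4 = 33/8
  d6 = d1/5 + 4 = 47/10
  d7 = d3*2 = 22/5
  d8 = d3/4 = 11/20
  d9 = d2 + d6 - d5 = 33/40
  d10 = d5*2 + d6 = 259/20
  d11 = d6/2 - d10/4 = -71/80
Walk from origin (0, 0):
  seg 1: left by d10 = 259/20 → (-259/20, 0)
  seg 2: down by d6 = 47/10 → (-259/20, -47/10)
  seg 3: down by d7 = 22/5 → (-259/20, -91/10)
  seg 4: right by d1 = 7/2 → (-189/20, -91/10)
  seg 5: up by d6 = 47/10 → (-189/20, -22/5)
  seg 6: right by d3 = 11/5 → (-29/4, -22/5)
  seg 7: down by d3 = 11/5 → (-29/4, -33/5)
  seg 8: right by d10 = 259/20 → (57/10, -33/5)
  seg 9: right by d5 = 33/8 → (393/40, -33/5)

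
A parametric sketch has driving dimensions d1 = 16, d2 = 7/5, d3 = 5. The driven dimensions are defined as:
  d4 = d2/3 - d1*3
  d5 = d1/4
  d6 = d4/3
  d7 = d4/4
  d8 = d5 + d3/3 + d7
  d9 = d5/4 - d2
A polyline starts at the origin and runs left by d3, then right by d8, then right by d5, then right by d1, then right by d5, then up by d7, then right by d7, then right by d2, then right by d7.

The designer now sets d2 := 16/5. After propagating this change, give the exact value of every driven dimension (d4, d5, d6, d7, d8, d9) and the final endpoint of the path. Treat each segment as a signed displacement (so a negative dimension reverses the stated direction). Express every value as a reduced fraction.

d4 = -704/15
d5 = 4
d6 = -704/45
d7 = -176/15
d8 = -91/15
d9 = -11/5
endpoint = (-22/3, -176/15)

Apply edit: d2 := 16/5
  d4 = d2/3 - d1*3 = -704/15
  d5 = d1/4 = 4
  d6 = d4/3 = -704/45
  d7 = d4/4 = -176/15
  d8 = d5 + d3/3 + d7 = -91/15
  d9 = d5/4 - d2 = -11/5
Walk from origin (0, 0):
  seg 1: left by d3 = 5 → (-5, 0)
  seg 2: right by d8 = -91/15 → (-166/15, 0)
  seg 3: right by d5 = 4 → (-106/15, 0)
  seg 4: right by d1 = 16 → (134/15, 0)
  seg 5: right by d5 = 4 → (194/15, 0)
  seg 6: up by d7 = -176/15 → (194/15, -176/15)
  seg 7: right by d7 = -176/15 → (6/5, -176/15)
  seg 8: right by d2 = 16/5 → (22/5, -176/15)
  seg 9: right by d7 = -176/15 → (-22/3, -176/15)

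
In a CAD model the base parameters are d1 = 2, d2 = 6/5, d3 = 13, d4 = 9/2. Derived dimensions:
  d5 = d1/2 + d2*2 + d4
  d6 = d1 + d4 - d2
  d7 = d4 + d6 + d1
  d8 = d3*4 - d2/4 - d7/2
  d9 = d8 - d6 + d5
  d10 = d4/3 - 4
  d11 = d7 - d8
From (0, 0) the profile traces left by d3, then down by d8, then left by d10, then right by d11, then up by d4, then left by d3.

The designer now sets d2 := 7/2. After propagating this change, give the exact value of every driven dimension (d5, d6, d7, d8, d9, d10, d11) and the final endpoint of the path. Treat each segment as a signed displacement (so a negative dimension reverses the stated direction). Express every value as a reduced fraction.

Apply edit: d2 := 7/2
  d5 = d1/2 + d2*2 + d4 = 25/2
  d6 = d1 + d4 - d2 = 3
  d7 = d4 + d6 + d1 = 19/2
  d8 = d3*4 - d2/4 - d7/2 = 371/8
  d9 = d8 - d6 + d5 = 447/8
  d10 = d4/3 - 4 = -5/2
  d11 = d7 - d8 = -295/8
Walk from origin (0, 0):
  seg 1: left by d3 = 13 → (-13, 0)
  seg 2: down by d8 = 371/8 → (-13, -371/8)
  seg 3: left by d10 = -5/2 → (-21/2, -371/8)
  seg 4: right by d11 = -295/8 → (-379/8, -371/8)
  seg 5: up by d4 = 9/2 → (-379/8, -335/8)
  seg 6: left by d3 = 13 → (-483/8, -335/8)

d5 = 25/2
d6 = 3
d7 = 19/2
d8 = 371/8
d9 = 447/8
d10 = -5/2
d11 = -295/8
endpoint = (-483/8, -335/8)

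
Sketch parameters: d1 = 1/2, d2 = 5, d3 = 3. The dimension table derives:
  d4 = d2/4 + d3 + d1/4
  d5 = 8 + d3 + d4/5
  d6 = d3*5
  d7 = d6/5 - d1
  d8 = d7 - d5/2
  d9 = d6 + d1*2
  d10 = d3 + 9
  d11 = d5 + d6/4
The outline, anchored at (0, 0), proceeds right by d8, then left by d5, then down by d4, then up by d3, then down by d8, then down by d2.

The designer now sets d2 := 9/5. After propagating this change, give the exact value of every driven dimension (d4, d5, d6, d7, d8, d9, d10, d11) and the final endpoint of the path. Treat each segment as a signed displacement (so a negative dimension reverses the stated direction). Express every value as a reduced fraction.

Apply edit: d2 := 9/5
  d4 = d2/4 + d3 + d1/4 = 143/40
  d5 = 8 + d3 + d4/5 = 2343/200
  d6 = d3*5 = 15
  d7 = d6/5 - d1 = 5/2
  d8 = d7 - d5/2 = -1343/400
  d9 = d6 + d1*2 = 16
  d10 = d3 + 9 = 12
  d11 = d5 + d6/4 = 3093/200
Walk from origin (0, 0):
  seg 1: right by d8 = -1343/400 → (-1343/400, 0)
  seg 2: left by d5 = 2343/200 → (-6029/400, 0)
  seg 3: down by d4 = 143/40 → (-6029/400, -143/40)
  seg 4: up by d3 = 3 → (-6029/400, -23/40)
  seg 5: down by d8 = -1343/400 → (-6029/400, 1113/400)
  seg 6: down by d2 = 9/5 → (-6029/400, 393/400)

d4 = 143/40
d5 = 2343/200
d6 = 15
d7 = 5/2
d8 = -1343/400
d9 = 16
d10 = 12
d11 = 3093/200
endpoint = (-6029/400, 393/400)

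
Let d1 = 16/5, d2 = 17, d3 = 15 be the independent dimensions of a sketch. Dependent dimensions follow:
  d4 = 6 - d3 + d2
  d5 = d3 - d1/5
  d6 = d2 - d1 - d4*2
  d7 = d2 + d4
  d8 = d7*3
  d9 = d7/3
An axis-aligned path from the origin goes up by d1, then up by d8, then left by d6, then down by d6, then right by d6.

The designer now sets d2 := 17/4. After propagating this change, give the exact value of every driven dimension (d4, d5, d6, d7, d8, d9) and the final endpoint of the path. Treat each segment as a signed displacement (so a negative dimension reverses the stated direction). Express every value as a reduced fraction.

Apply edit: d2 := 17/4
  d4 = 6 - d3 + d2 = -19/4
  d5 = d3 - d1/5 = 359/25
  d6 = d2 - d1 - d4*2 = 211/20
  d7 = d2 + d4 = -1/2
  d8 = d7*3 = -3/2
  d9 = d7/3 = -1/6
Walk from origin (0, 0):
  seg 1: up by d1 = 16/5 → (0, 16/5)
  seg 2: up by d8 = -3/2 → (0, 17/10)
  seg 3: left by d6 = 211/20 → (-211/20, 17/10)
  seg 4: down by d6 = 211/20 → (-211/20, -177/20)
  seg 5: right by d6 = 211/20 → (0, -177/20)

d4 = -19/4
d5 = 359/25
d6 = 211/20
d7 = -1/2
d8 = -3/2
d9 = -1/6
endpoint = (0, -177/20)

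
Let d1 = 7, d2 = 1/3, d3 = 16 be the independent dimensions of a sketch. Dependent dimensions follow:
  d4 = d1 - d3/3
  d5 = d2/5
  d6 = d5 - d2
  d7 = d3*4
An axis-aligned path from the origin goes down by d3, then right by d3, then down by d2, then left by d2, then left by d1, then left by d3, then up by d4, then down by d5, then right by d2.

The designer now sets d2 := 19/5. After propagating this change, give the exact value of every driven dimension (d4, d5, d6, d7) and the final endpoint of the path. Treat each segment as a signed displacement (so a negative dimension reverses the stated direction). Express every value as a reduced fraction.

d4 = 5/3
d5 = 19/25
d6 = -76/25
d7 = 64
endpoint = (-7, -1417/75)

Apply edit: d2 := 19/5
  d4 = d1 - d3/3 = 5/3
  d5 = d2/5 = 19/25
  d6 = d5 - d2 = -76/25
  d7 = d3*4 = 64
Walk from origin (0, 0):
  seg 1: down by d3 = 16 → (0, -16)
  seg 2: right by d3 = 16 → (16, -16)
  seg 3: down by d2 = 19/5 → (16, -99/5)
  seg 4: left by d2 = 19/5 → (61/5, -99/5)
  seg 5: left by d1 = 7 → (26/5, -99/5)
  seg 6: left by d3 = 16 → (-54/5, -99/5)
  seg 7: up by d4 = 5/3 → (-54/5, -272/15)
  seg 8: down by d5 = 19/25 → (-54/5, -1417/75)
  seg 9: right by d2 = 19/5 → (-7, -1417/75)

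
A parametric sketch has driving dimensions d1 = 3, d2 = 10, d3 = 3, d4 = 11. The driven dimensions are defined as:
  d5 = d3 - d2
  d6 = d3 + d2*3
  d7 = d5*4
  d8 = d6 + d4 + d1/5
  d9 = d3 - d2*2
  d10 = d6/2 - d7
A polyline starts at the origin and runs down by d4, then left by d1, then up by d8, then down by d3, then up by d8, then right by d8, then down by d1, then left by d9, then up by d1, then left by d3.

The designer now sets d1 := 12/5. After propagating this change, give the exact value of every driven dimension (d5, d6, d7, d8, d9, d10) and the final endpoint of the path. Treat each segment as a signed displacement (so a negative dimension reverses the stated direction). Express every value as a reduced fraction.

Apply edit: d1 := 12/5
  d5 = d3 - d2 = -7
  d6 = d3 + d2*3 = 33
  d7 = d5*4 = -28
  d8 = d6 + d4 + d1/5 = 1112/25
  d9 = d3 - d2*2 = -17
  d10 = d6/2 - d7 = 89/2
Walk from origin (0, 0):
  seg 1: down by d4 = 11 → (0, -11)
  seg 2: left by d1 = 12/5 → (-12/5, -11)
  seg 3: up by d8 = 1112/25 → (-12/5, 837/25)
  seg 4: down by d3 = 3 → (-12/5, 762/25)
  seg 5: up by d8 = 1112/25 → (-12/5, 1874/25)
  seg 6: right by d8 = 1112/25 → (1052/25, 1874/25)
  seg 7: down by d1 = 12/5 → (1052/25, 1814/25)
  seg 8: left by d9 = -17 → (1477/25, 1814/25)
  seg 9: up by d1 = 12/5 → (1477/25, 1874/25)
  seg 10: left by d3 = 3 → (1402/25, 1874/25)

d5 = -7
d6 = 33
d7 = -28
d8 = 1112/25
d9 = -17
d10 = 89/2
endpoint = (1402/25, 1874/25)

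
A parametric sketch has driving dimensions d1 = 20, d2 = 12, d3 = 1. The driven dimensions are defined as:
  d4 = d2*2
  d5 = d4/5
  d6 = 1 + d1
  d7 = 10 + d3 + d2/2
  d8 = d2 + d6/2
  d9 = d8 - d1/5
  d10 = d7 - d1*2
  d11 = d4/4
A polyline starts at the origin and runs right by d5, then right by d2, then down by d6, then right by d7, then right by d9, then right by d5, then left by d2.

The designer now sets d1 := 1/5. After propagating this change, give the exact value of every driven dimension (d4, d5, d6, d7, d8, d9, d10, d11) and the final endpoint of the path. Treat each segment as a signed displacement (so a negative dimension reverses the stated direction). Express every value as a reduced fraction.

Apply edit: d1 := 1/5
  d4 = d2*2 = 24
  d5 = d4/5 = 24/5
  d6 = 1 + d1 = 6/5
  d7 = 10 + d3 + d2/2 = 17
  d8 = d2 + d6/2 = 63/5
  d9 = d8 - d1/5 = 314/25
  d10 = d7 - d1*2 = 83/5
  d11 = d4/4 = 6
Walk from origin (0, 0):
  seg 1: right by d5 = 24/5 → (24/5, 0)
  seg 2: right by d2 = 12 → (84/5, 0)
  seg 3: down by d6 = 6/5 → (84/5, -6/5)
  seg 4: right by d7 = 17 → (169/5, -6/5)
  seg 5: right by d9 = 314/25 → (1159/25, -6/5)
  seg 6: right by d5 = 24/5 → (1279/25, -6/5)
  seg 7: left by d2 = 12 → (979/25, -6/5)

d4 = 24
d5 = 24/5
d6 = 6/5
d7 = 17
d8 = 63/5
d9 = 314/25
d10 = 83/5
d11 = 6
endpoint = (979/25, -6/5)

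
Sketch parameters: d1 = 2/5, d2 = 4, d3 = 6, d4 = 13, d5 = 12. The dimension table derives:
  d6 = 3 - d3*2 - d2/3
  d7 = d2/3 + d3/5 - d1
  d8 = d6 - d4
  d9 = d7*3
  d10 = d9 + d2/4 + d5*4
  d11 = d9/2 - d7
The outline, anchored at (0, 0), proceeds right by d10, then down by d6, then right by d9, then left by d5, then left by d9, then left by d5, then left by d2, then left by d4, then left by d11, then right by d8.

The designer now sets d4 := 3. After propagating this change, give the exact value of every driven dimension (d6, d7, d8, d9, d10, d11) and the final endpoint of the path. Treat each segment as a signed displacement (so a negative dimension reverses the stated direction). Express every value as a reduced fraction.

Apply edit: d4 := 3
  d6 = 3 - d3*2 - d2/3 = -31/3
  d7 = d2/3 + d3/5 - d1 = 32/15
  d8 = d6 - d4 = -40/3
  d9 = d7*3 = 32/5
  d10 = d9 + d2/4 + d5*4 = 277/5
  d11 = d9/2 - d7 = 16/15
Walk from origin (0, 0):
  seg 1: right by d10 = 277/5 → (277/5, 0)
  seg 2: down by d6 = -31/3 → (277/5, 31/3)
  seg 3: right by d9 = 32/5 → (309/5, 31/3)
  seg 4: left by d5 = 12 → (249/5, 31/3)
  seg 5: left by d9 = 32/5 → (217/5, 31/3)
  seg 6: left by d5 = 12 → (157/5, 31/3)
  seg 7: left by d2 = 4 → (137/5, 31/3)
  seg 8: left by d4 = 3 → (122/5, 31/3)
  seg 9: left by d11 = 16/15 → (70/3, 31/3)
  seg 10: right by d8 = -40/3 → (10, 31/3)

d6 = -31/3
d7 = 32/15
d8 = -40/3
d9 = 32/5
d10 = 277/5
d11 = 16/15
endpoint = (10, 31/3)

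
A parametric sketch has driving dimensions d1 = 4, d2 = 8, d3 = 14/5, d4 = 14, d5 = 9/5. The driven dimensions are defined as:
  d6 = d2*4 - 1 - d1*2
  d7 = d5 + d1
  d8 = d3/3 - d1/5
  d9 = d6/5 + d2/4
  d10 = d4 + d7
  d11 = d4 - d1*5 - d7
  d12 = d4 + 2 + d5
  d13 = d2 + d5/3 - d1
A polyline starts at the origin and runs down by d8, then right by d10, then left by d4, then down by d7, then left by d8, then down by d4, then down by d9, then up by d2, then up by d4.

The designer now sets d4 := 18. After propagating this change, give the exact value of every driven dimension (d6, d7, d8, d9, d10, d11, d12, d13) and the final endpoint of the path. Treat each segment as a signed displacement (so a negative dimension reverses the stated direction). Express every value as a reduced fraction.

Apply edit: d4 := 18
  d6 = d2*4 - 1 - d1*2 = 23
  d7 = d5 + d1 = 29/5
  d8 = d3/3 - d1/5 = 2/15
  d9 = d6/5 + d2/4 = 33/5
  d10 = d4 + d7 = 119/5
  d11 = d4 - d1*5 - d7 = -39/5
  d12 = d4 + 2 + d5 = 109/5
  d13 = d2 + d5/3 - d1 = 23/5
Walk from origin (0, 0):
  seg 1: down by d8 = 2/15 → (0, -2/15)
  seg 2: right by d10 = 119/5 → (119/5, -2/15)
  seg 3: left by d4 = 18 → (29/5, -2/15)
  seg 4: down by d7 = 29/5 → (29/5, -89/15)
  seg 5: left by d8 = 2/15 → (17/3, -89/15)
  seg 6: down by d4 = 18 → (17/3, -359/15)
  seg 7: down by d9 = 33/5 → (17/3, -458/15)
  seg 8: up by d2 = 8 → (17/3, -338/15)
  seg 9: up by d4 = 18 → (17/3, -68/15)

d6 = 23
d7 = 29/5
d8 = 2/15
d9 = 33/5
d10 = 119/5
d11 = -39/5
d12 = 109/5
d13 = 23/5
endpoint = (17/3, -68/15)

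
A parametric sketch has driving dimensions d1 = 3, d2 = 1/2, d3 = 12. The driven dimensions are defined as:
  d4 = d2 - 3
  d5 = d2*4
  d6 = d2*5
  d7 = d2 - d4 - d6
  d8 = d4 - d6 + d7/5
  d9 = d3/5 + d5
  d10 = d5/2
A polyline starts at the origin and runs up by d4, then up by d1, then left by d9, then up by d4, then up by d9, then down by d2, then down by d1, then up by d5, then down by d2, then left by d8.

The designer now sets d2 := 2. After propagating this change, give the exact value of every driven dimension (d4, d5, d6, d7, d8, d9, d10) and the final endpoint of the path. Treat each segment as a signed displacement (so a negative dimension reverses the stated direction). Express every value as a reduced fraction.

Apply edit: d2 := 2
  d4 = d2 - 3 = -1
  d5 = d2*4 = 8
  d6 = d2*5 = 10
  d7 = d2 - d4 - d6 = -7
  d8 = d4 - d6 + d7/5 = -62/5
  d9 = d3/5 + d5 = 52/5
  d10 = d5/2 = 4
Walk from origin (0, 0):
  seg 1: up by d4 = -1 → (0, -1)
  seg 2: up by d1 = 3 → (0, 2)
  seg 3: left by d9 = 52/5 → (-52/5, 2)
  seg 4: up by d4 = -1 → (-52/5, 1)
  seg 5: up by d9 = 52/5 → (-52/5, 57/5)
  seg 6: down by d2 = 2 → (-52/5, 47/5)
  seg 7: down by d1 = 3 → (-52/5, 32/5)
  seg 8: up by d5 = 8 → (-52/5, 72/5)
  seg 9: down by d2 = 2 → (-52/5, 62/5)
  seg 10: left by d8 = -62/5 → (2, 62/5)

d4 = -1
d5 = 8
d6 = 10
d7 = -7
d8 = -62/5
d9 = 52/5
d10 = 4
endpoint = (2, 62/5)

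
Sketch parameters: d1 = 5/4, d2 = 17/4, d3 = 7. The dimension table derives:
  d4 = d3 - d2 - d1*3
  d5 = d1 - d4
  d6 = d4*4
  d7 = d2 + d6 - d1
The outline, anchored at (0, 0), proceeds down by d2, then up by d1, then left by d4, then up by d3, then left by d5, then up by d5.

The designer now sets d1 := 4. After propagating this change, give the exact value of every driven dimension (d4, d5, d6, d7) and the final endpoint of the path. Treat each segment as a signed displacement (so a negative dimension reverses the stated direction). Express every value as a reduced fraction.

d4 = -37/4
d5 = 53/4
d6 = -37
d7 = -147/4
endpoint = (-4, 20)

Apply edit: d1 := 4
  d4 = d3 - d2 - d1*3 = -37/4
  d5 = d1 - d4 = 53/4
  d6 = d4*4 = -37
  d7 = d2 + d6 - d1 = -147/4
Walk from origin (0, 0):
  seg 1: down by d2 = 17/4 → (0, -17/4)
  seg 2: up by d1 = 4 → (0, -1/4)
  seg 3: left by d4 = -37/4 → (37/4, -1/4)
  seg 4: up by d3 = 7 → (37/4, 27/4)
  seg 5: left by d5 = 53/4 → (-4, 27/4)
  seg 6: up by d5 = 53/4 → (-4, 20)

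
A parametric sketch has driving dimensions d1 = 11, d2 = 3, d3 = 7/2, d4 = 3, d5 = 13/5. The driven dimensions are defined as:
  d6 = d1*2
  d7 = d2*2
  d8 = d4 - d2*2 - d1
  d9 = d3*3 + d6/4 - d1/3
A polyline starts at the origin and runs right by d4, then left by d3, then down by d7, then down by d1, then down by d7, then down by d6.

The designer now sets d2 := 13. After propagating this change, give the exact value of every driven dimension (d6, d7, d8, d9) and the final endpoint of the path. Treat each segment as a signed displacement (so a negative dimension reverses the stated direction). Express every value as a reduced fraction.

Apply edit: d2 := 13
  d6 = d1*2 = 22
  d7 = d2*2 = 26
  d8 = d4 - d2*2 - d1 = -34
  d9 = d3*3 + d6/4 - d1/3 = 37/3
Walk from origin (0, 0):
  seg 1: right by d4 = 3 → (3, 0)
  seg 2: left by d3 = 7/2 → (-1/2, 0)
  seg 3: down by d7 = 26 → (-1/2, -26)
  seg 4: down by d1 = 11 → (-1/2, -37)
  seg 5: down by d7 = 26 → (-1/2, -63)
  seg 6: down by d6 = 22 → (-1/2, -85)

d6 = 22
d7 = 26
d8 = -34
d9 = 37/3
endpoint = (-1/2, -85)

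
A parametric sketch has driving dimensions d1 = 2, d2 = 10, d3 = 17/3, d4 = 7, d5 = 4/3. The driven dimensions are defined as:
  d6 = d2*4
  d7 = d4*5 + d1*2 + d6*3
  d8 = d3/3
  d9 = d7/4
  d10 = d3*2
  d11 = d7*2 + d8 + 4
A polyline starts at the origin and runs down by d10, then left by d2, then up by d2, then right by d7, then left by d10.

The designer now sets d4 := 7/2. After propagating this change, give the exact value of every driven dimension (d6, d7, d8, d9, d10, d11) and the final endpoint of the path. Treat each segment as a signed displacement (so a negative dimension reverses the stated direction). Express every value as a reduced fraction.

Apply edit: d4 := 7/2
  d6 = d2*4 = 40
  d7 = d4*5 + d1*2 + d6*3 = 283/2
  d8 = d3/3 = 17/9
  d9 = d7/4 = 283/8
  d10 = d3*2 = 34/3
  d11 = d7*2 + d8 + 4 = 2600/9
Walk from origin (0, 0):
  seg 1: down by d10 = 34/3 → (0, -34/3)
  seg 2: left by d2 = 10 → (-10, -34/3)
  seg 3: up by d2 = 10 → (-10, -4/3)
  seg 4: right by d7 = 283/2 → (263/2, -4/3)
  seg 5: left by d10 = 34/3 → (721/6, -4/3)

d6 = 40
d7 = 283/2
d8 = 17/9
d9 = 283/8
d10 = 34/3
d11 = 2600/9
endpoint = (721/6, -4/3)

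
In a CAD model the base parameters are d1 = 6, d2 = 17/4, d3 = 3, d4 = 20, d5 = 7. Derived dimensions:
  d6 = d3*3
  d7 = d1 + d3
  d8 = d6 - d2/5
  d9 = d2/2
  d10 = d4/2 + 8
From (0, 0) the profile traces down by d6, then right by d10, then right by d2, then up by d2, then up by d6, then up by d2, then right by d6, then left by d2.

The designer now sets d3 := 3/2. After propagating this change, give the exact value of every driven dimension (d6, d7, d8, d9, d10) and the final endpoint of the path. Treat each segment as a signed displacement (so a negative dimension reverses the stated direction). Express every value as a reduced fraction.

d6 = 9/2
d7 = 15/2
d8 = 73/20
d9 = 17/8
d10 = 18
endpoint = (45/2, 17/2)

Apply edit: d3 := 3/2
  d6 = d3*3 = 9/2
  d7 = d1 + d3 = 15/2
  d8 = d6 - d2/5 = 73/20
  d9 = d2/2 = 17/8
  d10 = d4/2 + 8 = 18
Walk from origin (0, 0):
  seg 1: down by d6 = 9/2 → (0, -9/2)
  seg 2: right by d10 = 18 → (18, -9/2)
  seg 3: right by d2 = 17/4 → (89/4, -9/2)
  seg 4: up by d2 = 17/4 → (89/4, -1/4)
  seg 5: up by d6 = 9/2 → (89/4, 17/4)
  seg 6: up by d2 = 17/4 → (89/4, 17/2)
  seg 7: right by d6 = 9/2 → (107/4, 17/2)
  seg 8: left by d2 = 17/4 → (45/2, 17/2)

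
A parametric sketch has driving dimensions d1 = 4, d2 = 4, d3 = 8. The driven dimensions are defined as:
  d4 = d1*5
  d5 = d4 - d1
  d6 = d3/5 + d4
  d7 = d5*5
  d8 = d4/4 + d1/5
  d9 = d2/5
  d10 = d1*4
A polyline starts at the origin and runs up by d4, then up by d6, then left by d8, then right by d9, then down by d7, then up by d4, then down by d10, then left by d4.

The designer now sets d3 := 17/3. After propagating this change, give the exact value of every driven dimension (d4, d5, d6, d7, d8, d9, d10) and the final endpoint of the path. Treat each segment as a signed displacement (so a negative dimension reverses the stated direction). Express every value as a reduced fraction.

d4 = 20
d5 = 16
d6 = 317/15
d7 = 80
d8 = 29/5
d9 = 4/5
d10 = 16
endpoint = (-25, -523/15)

Apply edit: d3 := 17/3
  d4 = d1*5 = 20
  d5 = d4 - d1 = 16
  d6 = d3/5 + d4 = 317/15
  d7 = d5*5 = 80
  d8 = d4/4 + d1/5 = 29/5
  d9 = d2/5 = 4/5
  d10 = d1*4 = 16
Walk from origin (0, 0):
  seg 1: up by d4 = 20 → (0, 20)
  seg 2: up by d6 = 317/15 → (0, 617/15)
  seg 3: left by d8 = 29/5 → (-29/5, 617/15)
  seg 4: right by d9 = 4/5 → (-5, 617/15)
  seg 5: down by d7 = 80 → (-5, -583/15)
  seg 6: up by d4 = 20 → (-5, -283/15)
  seg 7: down by d10 = 16 → (-5, -523/15)
  seg 8: left by d4 = 20 → (-25, -523/15)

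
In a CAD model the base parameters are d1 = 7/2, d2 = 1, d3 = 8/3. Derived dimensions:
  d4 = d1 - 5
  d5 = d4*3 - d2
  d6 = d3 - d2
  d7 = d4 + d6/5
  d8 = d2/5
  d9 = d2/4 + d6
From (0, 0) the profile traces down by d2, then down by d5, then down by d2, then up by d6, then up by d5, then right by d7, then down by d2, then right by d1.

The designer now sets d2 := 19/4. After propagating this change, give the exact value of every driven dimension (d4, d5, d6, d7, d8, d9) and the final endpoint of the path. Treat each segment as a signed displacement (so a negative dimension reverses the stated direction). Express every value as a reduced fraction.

d4 = -3/2
d5 = -37/4
d6 = -25/12
d7 = -23/12
d8 = 19/20
d9 = -43/48
endpoint = (19/12, -49/3)

Apply edit: d2 := 19/4
  d4 = d1 - 5 = -3/2
  d5 = d4*3 - d2 = -37/4
  d6 = d3 - d2 = -25/12
  d7 = d4 + d6/5 = -23/12
  d8 = d2/5 = 19/20
  d9 = d2/4 + d6 = -43/48
Walk from origin (0, 0):
  seg 1: down by d2 = 19/4 → (0, -19/4)
  seg 2: down by d5 = -37/4 → (0, 9/2)
  seg 3: down by d2 = 19/4 → (0, -1/4)
  seg 4: up by d6 = -25/12 → (0, -7/3)
  seg 5: up by d5 = -37/4 → (0, -139/12)
  seg 6: right by d7 = -23/12 → (-23/12, -139/12)
  seg 7: down by d2 = 19/4 → (-23/12, -49/3)
  seg 8: right by d1 = 7/2 → (19/12, -49/3)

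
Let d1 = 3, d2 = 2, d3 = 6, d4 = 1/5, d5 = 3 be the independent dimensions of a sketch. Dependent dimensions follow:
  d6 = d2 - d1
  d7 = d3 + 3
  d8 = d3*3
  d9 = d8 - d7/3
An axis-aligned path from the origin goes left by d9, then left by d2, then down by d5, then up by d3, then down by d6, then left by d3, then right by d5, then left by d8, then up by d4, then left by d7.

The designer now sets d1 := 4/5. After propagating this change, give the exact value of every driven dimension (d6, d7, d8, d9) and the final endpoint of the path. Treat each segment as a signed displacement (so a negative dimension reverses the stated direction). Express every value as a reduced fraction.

Apply edit: d1 := 4/5
  d6 = d2 - d1 = 6/5
  d7 = d3 + 3 = 9
  d8 = d3*3 = 18
  d9 = d8 - d7/3 = 15
Walk from origin (0, 0):
  seg 1: left by d9 = 15 → (-15, 0)
  seg 2: left by d2 = 2 → (-17, 0)
  seg 3: down by d5 = 3 → (-17, -3)
  seg 4: up by d3 = 6 → (-17, 3)
  seg 5: down by d6 = 6/5 → (-17, 9/5)
  seg 6: left by d3 = 6 → (-23, 9/5)
  seg 7: right by d5 = 3 → (-20, 9/5)
  seg 8: left by d8 = 18 → (-38, 9/5)
  seg 9: up by d4 = 1/5 → (-38, 2)
  seg 10: left by d7 = 9 → (-47, 2)

d6 = 6/5
d7 = 9
d8 = 18
d9 = 15
endpoint = (-47, 2)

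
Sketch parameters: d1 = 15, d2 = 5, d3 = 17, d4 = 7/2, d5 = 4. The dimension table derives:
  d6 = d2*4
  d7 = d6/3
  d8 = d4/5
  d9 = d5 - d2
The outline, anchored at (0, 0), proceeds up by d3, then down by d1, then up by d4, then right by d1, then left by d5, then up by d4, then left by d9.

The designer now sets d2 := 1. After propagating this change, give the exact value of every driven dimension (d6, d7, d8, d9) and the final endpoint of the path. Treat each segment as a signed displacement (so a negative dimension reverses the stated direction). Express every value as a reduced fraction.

d6 = 4
d7 = 4/3
d8 = 7/10
d9 = 3
endpoint = (8, 9)

Apply edit: d2 := 1
  d6 = d2*4 = 4
  d7 = d6/3 = 4/3
  d8 = d4/5 = 7/10
  d9 = d5 - d2 = 3
Walk from origin (0, 0):
  seg 1: up by d3 = 17 → (0, 17)
  seg 2: down by d1 = 15 → (0, 2)
  seg 3: up by d4 = 7/2 → (0, 11/2)
  seg 4: right by d1 = 15 → (15, 11/2)
  seg 5: left by d5 = 4 → (11, 11/2)
  seg 6: up by d4 = 7/2 → (11, 9)
  seg 7: left by d9 = 3 → (8, 9)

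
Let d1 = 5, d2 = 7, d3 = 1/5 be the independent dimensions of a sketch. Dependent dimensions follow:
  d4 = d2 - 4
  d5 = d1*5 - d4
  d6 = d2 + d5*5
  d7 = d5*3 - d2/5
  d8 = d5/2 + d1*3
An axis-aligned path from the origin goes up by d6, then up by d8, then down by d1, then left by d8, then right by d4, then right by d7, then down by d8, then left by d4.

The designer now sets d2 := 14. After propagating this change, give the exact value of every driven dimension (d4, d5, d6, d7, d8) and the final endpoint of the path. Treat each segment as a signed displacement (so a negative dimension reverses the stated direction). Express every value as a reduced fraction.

d4 = 10
d5 = 15
d6 = 89
d7 = 211/5
d8 = 45/2
endpoint = (197/10, 84)

Apply edit: d2 := 14
  d4 = d2 - 4 = 10
  d5 = d1*5 - d4 = 15
  d6 = d2 + d5*5 = 89
  d7 = d5*3 - d2/5 = 211/5
  d8 = d5/2 + d1*3 = 45/2
Walk from origin (0, 0):
  seg 1: up by d6 = 89 → (0, 89)
  seg 2: up by d8 = 45/2 → (0, 223/2)
  seg 3: down by d1 = 5 → (0, 213/2)
  seg 4: left by d8 = 45/2 → (-45/2, 213/2)
  seg 5: right by d4 = 10 → (-25/2, 213/2)
  seg 6: right by d7 = 211/5 → (297/10, 213/2)
  seg 7: down by d8 = 45/2 → (297/10, 84)
  seg 8: left by d4 = 10 → (197/10, 84)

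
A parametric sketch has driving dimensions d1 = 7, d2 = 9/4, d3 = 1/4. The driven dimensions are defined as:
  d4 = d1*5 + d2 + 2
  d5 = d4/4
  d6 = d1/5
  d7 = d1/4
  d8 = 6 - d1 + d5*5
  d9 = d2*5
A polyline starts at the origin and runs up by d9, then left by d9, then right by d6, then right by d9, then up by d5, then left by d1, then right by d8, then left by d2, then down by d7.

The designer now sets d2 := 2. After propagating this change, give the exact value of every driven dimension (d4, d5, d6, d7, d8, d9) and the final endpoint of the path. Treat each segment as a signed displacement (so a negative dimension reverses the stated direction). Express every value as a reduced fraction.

d4 = 39
d5 = 39/4
d6 = 7/5
d7 = 7/4
d8 = 191/4
d9 = 10
endpoint = (803/20, 18)

Apply edit: d2 := 2
  d4 = d1*5 + d2 + 2 = 39
  d5 = d4/4 = 39/4
  d6 = d1/5 = 7/5
  d7 = d1/4 = 7/4
  d8 = 6 - d1 + d5*5 = 191/4
  d9 = d2*5 = 10
Walk from origin (0, 0):
  seg 1: up by d9 = 10 → (0, 10)
  seg 2: left by d9 = 10 → (-10, 10)
  seg 3: right by d6 = 7/5 → (-43/5, 10)
  seg 4: right by d9 = 10 → (7/5, 10)
  seg 5: up by d5 = 39/4 → (7/5, 79/4)
  seg 6: left by d1 = 7 → (-28/5, 79/4)
  seg 7: right by d8 = 191/4 → (843/20, 79/4)
  seg 8: left by d2 = 2 → (803/20, 79/4)
  seg 9: down by d7 = 7/4 → (803/20, 18)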